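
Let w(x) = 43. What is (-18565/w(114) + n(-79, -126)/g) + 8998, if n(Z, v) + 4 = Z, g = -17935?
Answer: 6606342884/771205 ≈ 8566.3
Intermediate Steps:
n(Z, v) = -4 + Z
(-18565/w(114) + n(-79, -126)/g) + 8998 = (-18565/43 + (-4 - 79)/(-17935)) + 8998 = (-18565*1/43 - 83*(-1/17935)) + 8998 = (-18565/43 + 83/17935) + 8998 = -332959706/771205 + 8998 = 6606342884/771205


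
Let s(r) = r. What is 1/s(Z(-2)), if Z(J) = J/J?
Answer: 1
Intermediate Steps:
Z(J) = 1
1/s(Z(-2)) = 1/1 = 1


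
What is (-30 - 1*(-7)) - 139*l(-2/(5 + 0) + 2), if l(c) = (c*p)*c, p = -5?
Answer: 8781/5 ≈ 1756.2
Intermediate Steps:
l(c) = -5*c² (l(c) = (c*(-5))*c = (-5*c)*c = -5*c²)
(-30 - 1*(-7)) - 139*l(-2/(5 + 0) + 2) = (-30 - 1*(-7)) - (-695)*(-2/(5 + 0) + 2)² = (-30 + 7) - (-695)*(-2/5 + 2)² = -23 - (-695)*((⅕)*(-2) + 2)² = -23 - (-695)*(-⅖ + 2)² = -23 - (-695)*(8/5)² = -23 - (-695)*64/25 = -23 - 139*(-64/5) = -23 + 8896/5 = 8781/5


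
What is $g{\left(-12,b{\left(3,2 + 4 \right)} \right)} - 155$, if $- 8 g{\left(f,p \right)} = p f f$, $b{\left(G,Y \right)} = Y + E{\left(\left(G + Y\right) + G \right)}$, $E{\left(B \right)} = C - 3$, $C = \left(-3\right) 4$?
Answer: $7$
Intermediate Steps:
$C = -12$
$E{\left(B \right)} = -15$ ($E{\left(B \right)} = -12 - 3 = -15$)
$b{\left(G,Y \right)} = -15 + Y$ ($b{\left(G,Y \right)} = Y - 15 = -15 + Y$)
$g{\left(f,p \right)} = - \frac{p f^{2}}{8}$ ($g{\left(f,p \right)} = - \frac{p f f}{8} = - \frac{f p f}{8} = - \frac{p f^{2}}{8}$)
$g{\left(-12,b{\left(3,2 + 4 \right)} \right)} - 155 = - \frac{\left(-15 + \left(2 + 4\right)\right) \left(-12\right)^{2}}{8} - 155 = \left(- \frac{1}{8}\right) \left(-15 + 6\right) 144 - 155 = \left(- \frac{1}{8}\right) \left(-9\right) 144 - 155 = 162 - 155 = 7$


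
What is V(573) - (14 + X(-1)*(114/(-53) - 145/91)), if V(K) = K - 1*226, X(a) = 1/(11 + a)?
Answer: 16078649/48230 ≈ 333.37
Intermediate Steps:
V(K) = -226 + K (V(K) = K - 226 = -226 + K)
V(573) - (14 + X(-1)*(114/(-53) - 145/91)) = (-226 + 573) - (14 + (114/(-53) - 145/91)/(11 - 1)) = 347 - (14 + (114*(-1/53) - 145*1/91)/10) = 347 - (14 + (-114/53 - 145/91)/10) = 347 - (14 + (⅒)*(-18059/4823)) = 347 - (14 - 18059/48230) = 347 - 1*657161/48230 = 347 - 657161/48230 = 16078649/48230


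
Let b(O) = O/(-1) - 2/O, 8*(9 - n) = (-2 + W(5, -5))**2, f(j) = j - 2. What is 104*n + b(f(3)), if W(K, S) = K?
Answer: 816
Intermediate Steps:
f(j) = -2 + j
n = 63/8 (n = 9 - (-2 + 5)**2/8 = 9 - 1/8*3**2 = 9 - 1/8*9 = 9 - 9/8 = 63/8 ≈ 7.8750)
b(O) = -O - 2/O (b(O) = O*(-1) - 2/O = -O - 2/O)
104*n + b(f(3)) = 104*(63/8) + (-(-2 + 3) - 2/(-2 + 3)) = 819 + (-1*1 - 2/1) = 819 + (-1 - 2*1) = 819 + (-1 - 2) = 819 - 3 = 816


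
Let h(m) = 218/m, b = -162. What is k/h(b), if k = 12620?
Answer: -1022220/109 ≈ -9378.2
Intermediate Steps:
k/h(b) = 12620/((218/(-162))) = 12620/((218*(-1/162))) = 12620/(-109/81) = 12620*(-81/109) = -1022220/109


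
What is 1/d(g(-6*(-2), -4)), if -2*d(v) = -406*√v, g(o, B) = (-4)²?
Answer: 1/812 ≈ 0.0012315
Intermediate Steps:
g(o, B) = 16
d(v) = 203*√v (d(v) = -(-203)*√v = 203*√v)
1/d(g(-6*(-2), -4)) = 1/(203*√16) = 1/(203*4) = 1/812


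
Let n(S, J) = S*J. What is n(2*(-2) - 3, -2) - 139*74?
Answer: -10272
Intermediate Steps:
n(S, J) = J*S
n(2*(-2) - 3, -2) - 139*74 = -2*(2*(-2) - 3) - 139*74 = -2*(-4 - 3) - 10286 = -2*(-7) - 10286 = 14 - 10286 = -10272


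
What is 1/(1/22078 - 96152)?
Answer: -22078/2122843855 ≈ -1.0400e-5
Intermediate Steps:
1/(1/22078 - 96152) = 1/(-2122843855/22078) = -22078/2122843855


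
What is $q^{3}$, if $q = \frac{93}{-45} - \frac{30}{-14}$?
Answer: $\frac{512}{1157625} \approx 0.00044228$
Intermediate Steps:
$q = \frac{8}{105}$ ($q = 93 \left(- \frac{1}{45}\right) - - \frac{15}{7} = - \frac{31}{15} + \frac{15}{7} = \frac{8}{105} \approx 0.07619$)
$q^{3} = \left(\frac{8}{105}\right)^{3} = \frac{512}{1157625}$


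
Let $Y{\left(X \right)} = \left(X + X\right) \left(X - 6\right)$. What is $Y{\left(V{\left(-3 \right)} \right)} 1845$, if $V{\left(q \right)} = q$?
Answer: $99630$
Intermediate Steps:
$Y{\left(X \right)} = 2 X \left(-6 + X\right)$
$Y{\left(V{\left(-3 \right)} \right)} 1845 = 2 \left(-3\right) \left(-6 - 3\right) 1845 = 2 \left(-3\right) \left(-9\right) 1845 = 54 \cdot 1845 = 99630$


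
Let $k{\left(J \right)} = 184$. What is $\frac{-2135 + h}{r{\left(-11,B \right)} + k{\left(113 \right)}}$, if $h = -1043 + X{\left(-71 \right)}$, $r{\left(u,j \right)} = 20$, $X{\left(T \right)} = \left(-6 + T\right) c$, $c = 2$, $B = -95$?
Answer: $- \frac{49}{3} \approx -16.333$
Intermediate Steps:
$X{\left(T \right)} = -12 + 2 T$ ($X{\left(T \right)} = \left(-6 + T\right) 2 = -12 + 2 T$)
$h = -1197$ ($h = -1043 + \left(-12 + 2 \left(-71\right)\right) = -1043 - 154 = -1197$)
$\frac{-2135 + h}{r{\left(-11,B \right)} + k{\left(113 \right)}} = \frac{-2135 - 1197}{20 + 184} = - \frac{3332}{204} = \left(-3332\right) \frac{1}{204} = - \frac{49}{3}$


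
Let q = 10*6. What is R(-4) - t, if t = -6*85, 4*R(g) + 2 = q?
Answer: 1049/2 ≈ 524.50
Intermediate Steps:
q = 60
R(g) = 29/2 (R(g) = -½ + (¼)*60 = -½ + 15 = 29/2)
t = -510
R(-4) - t = 29/2 - 1*(-510) = 29/2 + 510 = 1049/2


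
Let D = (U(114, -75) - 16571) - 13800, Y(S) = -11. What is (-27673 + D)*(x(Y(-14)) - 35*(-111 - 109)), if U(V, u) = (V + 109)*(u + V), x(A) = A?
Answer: -379429083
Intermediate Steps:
U(V, u) = (109 + V)*(V + u)
D = -21674 (D = ((114**2 + 109*114 + 109*(-75) + 114*(-75)) - 16571) - 13800 = ((12996 + 12426 - 8175 - 8550) - 16571) - 13800 = (8697 - 16571) - 13800 = -7874 - 13800 = -21674)
(-27673 + D)*(x(Y(-14)) - 35*(-111 - 109)) = (-27673 - 21674)*(-11 - 35*(-111 - 109)) = -49347*(-11 - 35*(-220)) = -49347*(-11 + 7700) = -49347*7689 = -379429083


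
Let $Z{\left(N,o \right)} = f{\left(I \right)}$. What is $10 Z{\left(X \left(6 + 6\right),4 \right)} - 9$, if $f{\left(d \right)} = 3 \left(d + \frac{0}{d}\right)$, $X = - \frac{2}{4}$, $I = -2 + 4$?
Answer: $51$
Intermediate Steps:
$I = 2$
$X = - \frac{1}{2}$ ($X = \left(-2\right) \frac{1}{4} = - \frac{1}{2} \approx -0.5$)
$f{\left(d \right)} = 3 d$ ($f{\left(d \right)} = 3 \left(d + 0\right) = 3 d$)
$Z{\left(N,o \right)} = 6$ ($Z{\left(N,o \right)} = 3 \cdot 2 = 6$)
$10 Z{\left(X \left(6 + 6\right),4 \right)} - 9 = 10 \cdot 6 - 9 = 60 - 9 = 51$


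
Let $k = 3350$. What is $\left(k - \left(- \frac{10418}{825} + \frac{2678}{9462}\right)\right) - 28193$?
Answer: $- \frac{32305303114}{1301025} \approx -24831.0$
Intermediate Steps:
$\left(k - \left(- \frac{10418}{825} + \frac{2678}{9462}\right)\right) - 28193 = \left(3350 - \left(- \frac{10418}{825} + \frac{2678}{9462}\right)\right) - 28193 = \left(3350 - \left(\left(-10418\right) \frac{1}{825} + 2678 \cdot \frac{1}{9462}\right)\right) - 28193 = \left(3350 - \left(- \frac{10418}{825} + \frac{1339}{4731}\right)\right) - 28193 = \left(3350 - - \frac{16060961}{1301025}\right) - 28193 = \left(3350 + \frac{16060961}{1301025}\right) - 28193 = \frac{4374494711}{1301025} - 28193 = - \frac{32305303114}{1301025}$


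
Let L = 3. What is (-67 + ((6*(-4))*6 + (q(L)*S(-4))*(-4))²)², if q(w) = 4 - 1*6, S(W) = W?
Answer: 955366281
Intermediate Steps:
q(w) = -2 (q(w) = 4 - 6 = -2)
(-67 + ((6*(-4))*6 + (q(L)*S(-4))*(-4))²)² = (-67 + ((6*(-4))*6 - 2*(-4)*(-4))²)² = (-67 + (-24*6 + 8*(-4))²)² = (-67 + (-144 - 32)²)² = (-67 + (-176)²)² = (-67 + 30976)² = 30909² = 955366281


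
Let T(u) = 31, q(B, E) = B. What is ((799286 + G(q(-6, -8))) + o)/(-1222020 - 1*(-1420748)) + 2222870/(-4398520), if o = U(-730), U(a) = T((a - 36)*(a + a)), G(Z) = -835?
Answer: 9594976679/2731590883 ≈ 3.5126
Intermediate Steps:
U(a) = 31
o = 31
((799286 + G(q(-6, -8))) + o)/(-1222020 - 1*(-1420748)) + 2222870/(-4398520) = ((799286 - 835) + 31)/(-1222020 - 1*(-1420748)) + 2222870/(-4398520) = (798451 + 31)/(-1222020 + 1420748) + 2222870*(-1/4398520) = 798482/198728 - 222287/439852 = 798482*(1/198728) - 222287/439852 = 399241/99364 - 222287/439852 = 9594976679/2731590883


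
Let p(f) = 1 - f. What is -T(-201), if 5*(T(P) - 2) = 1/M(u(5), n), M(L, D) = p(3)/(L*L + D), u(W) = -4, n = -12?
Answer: -8/5 ≈ -1.6000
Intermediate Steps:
M(L, D) = -2/(D + L²) (M(L, D) = (1 - 1*3)/(L*L + D) = (1 - 3)/(L² + D) = -2/(D + L²))
T(P) = 8/5 (T(P) = 2 + 1/(5*((-2/(-12 + (-4)²)))) = 2 + 1/(5*((-2/(-12 + 16)))) = 2 + 1/(5*((-2/4))) = 2 + 1/(5*((-2*¼))) = 2 + 1/(5*(-½)) = 2 + (⅕)*(-2) = 2 - ⅖ = 8/5)
-T(-201) = -1*8/5 = -8/5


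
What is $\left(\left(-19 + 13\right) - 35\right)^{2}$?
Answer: $1681$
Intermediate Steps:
$\left(\left(-19 + 13\right) - 35\right)^{2} = \left(-6 - 35\right)^{2} = \left(-41\right)^{2} = 1681$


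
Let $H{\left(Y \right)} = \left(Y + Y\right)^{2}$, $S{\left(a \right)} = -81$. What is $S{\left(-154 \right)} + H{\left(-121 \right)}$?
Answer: $58483$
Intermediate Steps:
$H{\left(Y \right)} = 4 Y^{2}$ ($H{\left(Y \right)} = \left(2 Y\right)^{2} = 4 Y^{2}$)
$S{\left(-154 \right)} + H{\left(-121 \right)} = -81 + 4 \left(-121\right)^{2} = -81 + 4 \cdot 14641 = -81 + 58564 = 58483$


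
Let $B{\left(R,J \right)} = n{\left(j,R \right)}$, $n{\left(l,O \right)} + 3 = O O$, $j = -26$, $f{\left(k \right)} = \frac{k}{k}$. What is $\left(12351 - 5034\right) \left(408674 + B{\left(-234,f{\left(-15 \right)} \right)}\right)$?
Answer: $3390895359$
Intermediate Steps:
$f{\left(k \right)} = 1$
$n{\left(l,O \right)} = -3 + O^{2}$ ($n{\left(l,O \right)} = -3 + O O = -3 + O^{2}$)
$B{\left(R,J \right)} = -3 + R^{2}$
$\left(12351 - 5034\right) \left(408674 + B{\left(-234,f{\left(-15 \right)} \right)}\right) = \left(12351 - 5034\right) \left(408674 - \left(3 - \left(-234\right)^{2}\right)\right) = 7317 \left(408674 + \left(-3 + 54756\right)\right) = 7317 \left(408674 + 54753\right) = 7317 \cdot 463427 = 3390895359$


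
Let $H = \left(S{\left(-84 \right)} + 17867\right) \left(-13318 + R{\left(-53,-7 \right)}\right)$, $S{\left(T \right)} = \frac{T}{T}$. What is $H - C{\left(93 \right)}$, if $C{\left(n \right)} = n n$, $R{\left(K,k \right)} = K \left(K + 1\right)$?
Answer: $-188730465$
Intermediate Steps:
$R{\left(K,k \right)} = K \left(1 + K\right)$
$S{\left(T \right)} = 1$
$C{\left(n \right)} = n^{2}$
$H = -188721816$ ($H = \left(1 + 17867\right) \left(-13318 - 53 \left(1 - 53\right)\right) = 17868 \left(-13318 - -2756\right) = 17868 \left(-13318 + 2756\right) = 17868 \left(-10562\right) = -188721816$)
$H - C{\left(93 \right)} = -188721816 - 93^{2} = -188721816 - 8649 = -188730465$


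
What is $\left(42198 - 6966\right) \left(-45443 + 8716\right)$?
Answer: $-1293965664$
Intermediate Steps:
$\left(42198 - 6966\right) \left(-45443 + 8716\right) = 35232 \left(-36727\right) = -1293965664$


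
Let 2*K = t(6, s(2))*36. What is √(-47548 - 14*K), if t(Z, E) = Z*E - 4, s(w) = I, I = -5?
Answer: 2*I*√9745 ≈ 197.43*I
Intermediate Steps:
s(w) = -5
t(Z, E) = -4 + E*Z (t(Z, E) = E*Z - 4 = -4 + E*Z)
K = -612 (K = ((-4 - 5*6)*36)/2 = ((-4 - 30)*36)/2 = (-34*36)/2 = (½)*(-1224) = -612)
√(-47548 - 14*K) = √(-47548 - 14*(-612)) = √(-47548 + 8568) = √(-38980) = 2*I*√9745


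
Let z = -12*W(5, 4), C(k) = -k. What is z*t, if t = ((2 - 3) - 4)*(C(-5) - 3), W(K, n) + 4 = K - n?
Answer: -360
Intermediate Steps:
W(K, n) = -4 + K - n (W(K, n) = -4 + (K - n) = -4 + K - n)
z = 36 (z = -12*(-4 + 5 - 1*4) = -12*(-4 + 5 - 4) = -12*(-3) = 36)
t = -10 (t = ((2 - 3) - 4)*(-1*(-5) - 3) = (-1 - 4)*(5 - 3) = -5*2 = -10)
z*t = 36*(-10) = -360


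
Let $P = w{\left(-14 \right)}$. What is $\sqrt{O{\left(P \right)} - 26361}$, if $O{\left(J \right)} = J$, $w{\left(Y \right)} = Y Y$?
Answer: $i \sqrt{26165} \approx 161.76 i$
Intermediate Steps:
$w{\left(Y \right)} = Y^{2}$
$P = 196$ ($P = \left(-14\right)^{2} = 196$)
$\sqrt{O{\left(P \right)} - 26361} = \sqrt{196 - 26361} = \sqrt{-26165} = i \sqrt{26165}$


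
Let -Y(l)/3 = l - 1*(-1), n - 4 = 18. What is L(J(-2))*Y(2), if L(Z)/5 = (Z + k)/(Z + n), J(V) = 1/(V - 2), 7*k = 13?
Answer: -675/203 ≈ -3.3251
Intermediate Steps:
k = 13/7 (k = (⅐)*13 = 13/7 ≈ 1.8571)
n = 22 (n = 4 + 18 = 22)
J(V) = 1/(-2 + V)
L(Z) = 5*(13/7 + Z)/(22 + Z) (L(Z) = 5*((Z + 13/7)/(Z + 22)) = 5*((13/7 + Z)/(22 + Z)) = 5*(13/7 + Z)/(22 + Z))
Y(l) = -3 - 3*l (Y(l) = -3*(l - 1*(-1)) = -3*(l + 1) = -3*(1 + l) = -3 - 3*l)
L(J(-2))*Y(2) = (5*(13 + 7/(-2 - 2))/(7*(22 + 1/(-2 - 2))))*(-3 - 3*2) = (5*(13 + 7/(-4))/(7*(22 + 1/(-4))))*(-3 - 6) = (5*(13 + 7*(-¼))/(7*(22 - ¼)))*(-9) = (5*(13 - 7/4)/(7*(87/4)))*(-9) = ((5/7)*(4/87)*(45/4))*(-9) = (75/203)*(-9) = -675/203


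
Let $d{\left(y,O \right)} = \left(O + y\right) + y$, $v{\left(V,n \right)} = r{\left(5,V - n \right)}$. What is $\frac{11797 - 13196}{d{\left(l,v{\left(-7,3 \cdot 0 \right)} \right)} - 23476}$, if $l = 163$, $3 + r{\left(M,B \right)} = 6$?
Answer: $\frac{1399}{23147} \approx 0.06044$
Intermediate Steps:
$r{\left(M,B \right)} = 3$ ($r{\left(M,B \right)} = -3 + 6 = 3$)
$v{\left(V,n \right)} = 3$
$d{\left(y,O \right)} = O + 2 y$
$\frac{11797 - 13196}{d{\left(l,v{\left(-7,3 \cdot 0 \right)} \right)} - 23476} = \frac{11797 - 13196}{\left(3 + 2 \cdot 163\right) - 23476} = - \frac{1399}{\left(3 + 326\right) - 23476} = - \frac{1399}{329 - 23476} = - \frac{1399}{-23147} = \left(-1399\right) \left(- \frac{1}{23147}\right) = \frac{1399}{23147}$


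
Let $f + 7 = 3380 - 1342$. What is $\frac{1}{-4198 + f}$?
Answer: $- \frac{1}{2167} \approx -0.00046147$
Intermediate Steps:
$f = 2031$ ($f = -7 + \left(3380 - 1342\right) = -7 + 2038 = 2031$)
$\frac{1}{-4198 + f} = \frac{1}{-4198 + 2031} = \frac{1}{-2167} = - \frac{1}{2167}$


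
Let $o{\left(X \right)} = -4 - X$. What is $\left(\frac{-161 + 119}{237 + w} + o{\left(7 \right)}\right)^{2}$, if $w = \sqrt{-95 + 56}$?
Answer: $\frac{- 1168747 i + 9713 \sqrt{39}}{- 9355 i + 79 \sqrt{39}} \approx 124.93 - 0.10431 i$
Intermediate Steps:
$w = i \sqrt{39}$ ($w = \sqrt{-39} = i \sqrt{39} \approx 6.245 i$)
$\left(\frac{-161 + 119}{237 + w} + o{\left(7 \right)}\right)^{2} = \left(\frac{-161 + 119}{237 + i \sqrt{39}} - 11\right)^{2} = \left(- \frac{42}{237 + i \sqrt{39}} - 11\right)^{2} = \left(-11 - \frac{42}{237 + i \sqrt{39}}\right)^{2}$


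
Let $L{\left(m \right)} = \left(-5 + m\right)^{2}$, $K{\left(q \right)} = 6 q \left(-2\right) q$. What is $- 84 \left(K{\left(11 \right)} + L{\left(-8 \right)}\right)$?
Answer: $107772$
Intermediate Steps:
$K{\left(q \right)} = - 12 q^{2}$ ($K{\left(q \right)} = 6 - 2 q q = 6 \left(- 2 q^{2}\right) = - 12 q^{2}$)
$- 84 \left(K{\left(11 \right)} + L{\left(-8 \right)}\right) = - 84 \left(- 12 \cdot 11^{2} + \left(-5 - 8\right)^{2}\right) = - 84 \left(\left(-12\right) 121 + \left(-13\right)^{2}\right) = - 84 \left(-1452 + 169\right) = \left(-84\right) \left(-1283\right) = 107772$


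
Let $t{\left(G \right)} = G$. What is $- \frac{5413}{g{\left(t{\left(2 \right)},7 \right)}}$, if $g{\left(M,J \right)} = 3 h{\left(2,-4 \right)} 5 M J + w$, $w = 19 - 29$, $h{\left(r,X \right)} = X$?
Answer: $\frac{5413}{850} \approx 6.3682$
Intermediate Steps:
$w = -10$
$g{\left(M,J \right)} = -10 - 60 J M$ ($g{\left(M,J \right)} = 3 \left(-4\right) 5 M J - 10 = \left(-12\right) 5 M J - 10 = - 60 M J - 10 = - 60 J M - 10 = -10 - 60 J M$)
$- \frac{5413}{g{\left(t{\left(2 \right)},7 \right)}} = - \frac{5413}{-10 - 420 \cdot 2} = - \frac{5413}{-10 - 840} = - \frac{5413}{-850} = \left(-5413\right) \left(- \frac{1}{850}\right) = \frac{5413}{850}$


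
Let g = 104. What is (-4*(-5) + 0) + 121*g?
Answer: 12604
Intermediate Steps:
(-4*(-5) + 0) + 121*g = (-4*(-5) + 0) + 121*104 = (20 + 0) + 12584 = 20 + 12584 = 12604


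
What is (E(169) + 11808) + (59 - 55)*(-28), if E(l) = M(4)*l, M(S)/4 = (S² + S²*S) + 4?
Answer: 68480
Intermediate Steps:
M(S) = 16 + 4*S² + 4*S³ (M(S) = 4*((S² + S²*S) + 4) = 4*((S² + S³) + 4) = 4*(4 + S² + S³) = 16 + 4*S² + 4*S³)
E(l) = 336*l (E(l) = (16 + 4*4² + 4*4³)*l = (16 + 4*16 + 4*64)*l = (16 + 64 + 256)*l = 336*l)
(E(169) + 11808) + (59 - 55)*(-28) = (336*169 + 11808) + (59 - 55)*(-28) = (56784 + 11808) + 4*(-28) = 68592 - 112 = 68480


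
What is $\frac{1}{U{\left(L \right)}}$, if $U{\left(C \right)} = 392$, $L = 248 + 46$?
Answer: $\frac{1}{392} \approx 0.002551$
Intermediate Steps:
$L = 294$
$\frac{1}{U{\left(L \right)}} = \frac{1}{392}$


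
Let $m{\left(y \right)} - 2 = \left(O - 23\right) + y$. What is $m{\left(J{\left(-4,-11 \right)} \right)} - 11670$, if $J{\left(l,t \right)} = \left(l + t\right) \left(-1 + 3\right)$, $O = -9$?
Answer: $-11730$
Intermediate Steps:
$J{\left(l,t \right)} = 2 l + 2 t$ ($J{\left(l,t \right)} = \left(l + t\right) 2 = 2 l + 2 t$)
$m{\left(y \right)} = -30 + y$ ($m{\left(y \right)} = 2 + \left(\left(-9 - 23\right) + y\right) = 2 + \left(-32 + y\right) = -30 + y$)
$m{\left(J{\left(-4,-11 \right)} \right)} - 11670 = \left(-30 + \left(2 \left(-4\right) + 2 \left(-11\right)\right)\right) - 11670 = \left(-30 - 30\right) - 11670 = -60 - 11670 = -11730$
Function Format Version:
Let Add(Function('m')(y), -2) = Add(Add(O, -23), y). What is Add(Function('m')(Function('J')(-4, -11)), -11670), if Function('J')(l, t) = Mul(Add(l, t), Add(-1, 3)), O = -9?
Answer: -11730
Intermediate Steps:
Function('J')(l, t) = Add(Mul(2, l), Mul(2, t)) (Function('J')(l, t) = Mul(Add(l, t), 2) = Add(Mul(2, l), Mul(2, t)))
Function('m')(y) = Add(-30, y) (Function('m')(y) = Add(2, Add(Add(-9, -23), y)) = Add(2, Add(-32, y)) = Add(-30, y))
Add(Function('m')(Function('J')(-4, -11)), -11670) = Add(Add(-30, Add(Mul(2, -4), Mul(2, -11))), -11670) = Add(Add(-30, Add(-8, -22)), -11670) = Add(Add(-30, -30), -11670) = Add(-60, -11670) = -11730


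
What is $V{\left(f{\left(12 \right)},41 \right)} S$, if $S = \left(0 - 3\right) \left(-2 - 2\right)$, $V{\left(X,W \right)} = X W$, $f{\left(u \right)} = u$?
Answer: $5904$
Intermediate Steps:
$V{\left(X,W \right)} = W X$
$S = 12$ ($S = \left(-3\right) \left(-4\right) = 12$)
$V{\left(f{\left(12 \right)},41 \right)} S = 41 \cdot 12 \cdot 12 = 492 \cdot 12 = 5904$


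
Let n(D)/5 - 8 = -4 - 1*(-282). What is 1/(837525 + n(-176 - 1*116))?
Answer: 1/838955 ≈ 1.1920e-6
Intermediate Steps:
n(D) = 1430 (n(D) = 40 + 5*(-4 - 1*(-282)) = 40 + 5*(-4 + 282) = 40 + 5*278 = 40 + 1390 = 1430)
1/(837525 + n(-176 - 1*116)) = 1/(837525 + 1430) = 1/838955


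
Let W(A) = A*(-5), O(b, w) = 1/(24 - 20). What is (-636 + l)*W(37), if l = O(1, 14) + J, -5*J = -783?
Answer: 354571/4 ≈ 88643.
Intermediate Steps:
O(b, w) = 1/4
J = 783/5 (J = -1/5*(-783) = 783/5 ≈ 156.60)
W(A) = -5*A
l = 3137/20 (l = 1/4 + 783/5 = 3137/20 ≈ 156.85)
(-636 + l)*W(37) = (-636 + 3137/20)*(-5*37) = -9583/20*(-185) = 354571/4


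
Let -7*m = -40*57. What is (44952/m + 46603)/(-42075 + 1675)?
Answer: -1110099/959500 ≈ -1.1570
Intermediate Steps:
m = 2280/7 (m = -(-40)*57/7 = -1/7*(-2280) = 2280/7 ≈ 325.71)
(44952/m + 46603)/(-42075 + 1675) = (44952/(2280/7) + 46603)/(-42075 + 1675) = (44952*(7/2280) + 46603)/(-40400) = (13111/95 + 46603)*(-1/40400) = (4440396/95)*(-1/40400) = -1110099/959500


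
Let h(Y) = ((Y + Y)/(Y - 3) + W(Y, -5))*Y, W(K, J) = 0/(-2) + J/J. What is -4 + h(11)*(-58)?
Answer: -4793/2 ≈ -2396.5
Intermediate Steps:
W(K, J) = 1 (W(K, J) = 0*(-½) + 1 = 0 + 1 = 1)
h(Y) = Y*(1 + 2*Y/(-3 + Y)) (h(Y) = ((Y + Y)/(Y - 3) + 1)*Y = ((2*Y)/(-3 + Y) + 1)*Y = (2*Y/(-3 + Y) + 1)*Y = (1 + 2*Y/(-3 + Y))*Y = Y*(1 + 2*Y/(-3 + Y)))
-4 + h(11)*(-58) = -4 + (3*11*(-1 + 11)/(-3 + 11))*(-58) = -4 + (3*11*10/8)*(-58) = -4 + (3*11*(⅛)*10)*(-58) = -4 + (165/4)*(-58) = -4 - 4785/2 = -4793/2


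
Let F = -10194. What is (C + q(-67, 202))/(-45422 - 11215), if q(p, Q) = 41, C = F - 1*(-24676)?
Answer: -4841/18879 ≈ -0.25642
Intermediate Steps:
C = 14482 (C = -10194 - 1*(-24676) = -10194 + 24676 = 14482)
(C + q(-67, 202))/(-45422 - 11215) = (14482 + 41)/(-45422 - 11215) = 14523/(-56637) = 14523*(-1/56637) = -4841/18879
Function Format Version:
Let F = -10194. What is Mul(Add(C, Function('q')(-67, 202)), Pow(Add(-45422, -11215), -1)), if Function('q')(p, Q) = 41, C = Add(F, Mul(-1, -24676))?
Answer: Rational(-4841, 18879) ≈ -0.25642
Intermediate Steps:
C = 14482 (C = Add(-10194, Mul(-1, -24676)) = Add(-10194, 24676) = 14482)
Mul(Add(C, Function('q')(-67, 202)), Pow(Add(-45422, -11215), -1)) = Mul(Add(14482, 41), Pow(Add(-45422, -11215), -1)) = Mul(14523, Pow(-56637, -1)) = Mul(14523, Rational(-1, 56637)) = Rational(-4841, 18879)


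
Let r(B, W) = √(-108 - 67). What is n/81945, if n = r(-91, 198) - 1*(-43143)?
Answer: 14381/27315 + I*√7/16389 ≈ 0.52649 + 0.00016143*I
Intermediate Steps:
r(B, W) = 5*I*√7 (r(B, W) = √(-175) = 5*I*√7)
n = 43143 + 5*I*√7 (n = 5*I*√7 - 1*(-43143) = 5*I*√7 + 43143 = 43143 + 5*I*√7 ≈ 43143.0 + 13.229*I)
n/81945 = (43143 + 5*I*√7)/81945 = (43143 + 5*I*√7)*(1/81945) = 14381/27315 + I*√7/16389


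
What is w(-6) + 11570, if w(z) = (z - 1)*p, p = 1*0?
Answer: 11570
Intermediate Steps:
p = 0
w(z) = 0 (w(z) = (z - 1)*0 = (-1 + z)*0 = 0)
w(-6) + 11570 = 0 + 11570 = 11570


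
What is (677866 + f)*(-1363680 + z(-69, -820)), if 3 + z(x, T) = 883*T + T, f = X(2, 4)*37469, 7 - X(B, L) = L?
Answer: -1650534947699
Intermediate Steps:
X(B, L) = 7 - L
f = 112407 (f = (7 - 1*4)*37469 = (7 - 4)*37469 = 3*37469 = 112407)
z(x, T) = -3 + 884*T (z(x, T) = -3 + (883*T + T) = -3 + 884*T)
(677866 + f)*(-1363680 + z(-69, -820)) = (677866 + 112407)*(-1363680 + (-3 + 884*(-820))) = 790273*(-1363680 + (-3 - 724880)) = 790273*(-1363680 - 724883) = 790273*(-2088563) = -1650534947699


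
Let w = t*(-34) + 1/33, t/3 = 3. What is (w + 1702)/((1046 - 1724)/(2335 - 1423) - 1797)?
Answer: -7002488/9017481 ≈ -0.77655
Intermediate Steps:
t = 9 (t = 3*3 = 9)
w = -10097/33 (w = 9*(-34) + 1/33 = -306 + 1/33 = -10097/33 ≈ -305.97)
(w + 1702)/((1046 - 1724)/(2335 - 1423) - 1797) = (-10097/33 + 1702)/((1046 - 1724)/(2335 - 1423) - 1797) = 46069/(33*(-678/912 - 1797)) = 46069/(33*(-678*1/912 - 1797)) = 46069/(33*(-113/152 - 1797)) = 46069/(33*(-273257/152)) = (46069/33)*(-152/273257) = -7002488/9017481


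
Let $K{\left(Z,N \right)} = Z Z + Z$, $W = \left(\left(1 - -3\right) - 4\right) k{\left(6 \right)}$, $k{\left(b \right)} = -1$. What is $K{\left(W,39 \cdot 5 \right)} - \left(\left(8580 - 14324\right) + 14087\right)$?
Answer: $-8343$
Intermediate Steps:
$W = 0$ ($W = \left(\left(1 - -3\right) - 4\right) \left(-1\right) = \left(\left(1 + 3\right) - 4\right) \left(-1\right) = \left(4 - 4\right) \left(-1\right) = 0 \left(-1\right) = 0$)
$K{\left(Z,N \right)} = Z + Z^{2}$ ($K{\left(Z,N \right)} = Z^{2} + Z = Z + Z^{2}$)
$K{\left(W,39 \cdot 5 \right)} - \left(\left(8580 - 14324\right) + 14087\right) = 0 \left(1 + 0\right) - \left(\left(8580 - 14324\right) + 14087\right) = 0 \cdot 1 - \left(-5744 + 14087\right) = 0 - 8343 = -8343$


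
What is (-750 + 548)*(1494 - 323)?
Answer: -236542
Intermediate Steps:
(-750 + 548)*(1494 - 323) = -202*1171 = -236542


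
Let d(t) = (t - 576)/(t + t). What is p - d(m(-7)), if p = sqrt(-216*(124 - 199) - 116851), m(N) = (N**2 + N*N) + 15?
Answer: 463/226 + I*sqrt(100651) ≈ 2.0487 + 317.26*I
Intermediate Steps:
m(N) = 15 + 2*N**2 (m(N) = (N**2 + N**2) + 15 = 2*N**2 + 15 = 15 + 2*N**2)
d(t) = (-576 + t)/(2*t) (d(t) = (-576 + t)/((2*t)) = (-576 + t)*(1/(2*t)) = (-576 + t)/(2*t))
p = I*sqrt(100651) (p = sqrt(-216*(-75) - 116851) = sqrt(16200 - 116851) = sqrt(-100651) = I*sqrt(100651) ≈ 317.26*I)
p - d(m(-7)) = I*sqrt(100651) - (-576 + (15 + 2*(-7)**2))/(2*(15 + 2*(-7)**2)) = I*sqrt(100651) - (-576 + (15 + 2*49))/(2*(15 + 2*49)) = I*sqrt(100651) - (-576 + (15 + 98))/(2*(15 + 98)) = I*sqrt(100651) - (-576 + 113)/(2*113) = I*sqrt(100651) - (-463)/(2*113) = I*sqrt(100651) - 1*(-463/226) = I*sqrt(100651) + 463/226 = 463/226 + I*sqrt(100651)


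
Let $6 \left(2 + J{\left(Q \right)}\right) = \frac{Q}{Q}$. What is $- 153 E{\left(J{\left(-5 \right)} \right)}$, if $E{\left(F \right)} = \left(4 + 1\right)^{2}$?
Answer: $-3825$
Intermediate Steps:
$J{\left(Q \right)} = - \frac{11}{6}$ ($J{\left(Q \right)} = -2 + \frac{Q \frac{1}{Q}}{6} = -2 + \frac{1}{6} \cdot 1 = -2 + \frac{1}{6} = - \frac{11}{6}$)
$E{\left(F \right)} = 25$ ($E{\left(F \right)} = 5^{2} = 25$)
$- 153 E{\left(J{\left(-5 \right)} \right)} = \left(-153\right) 25 = -3825$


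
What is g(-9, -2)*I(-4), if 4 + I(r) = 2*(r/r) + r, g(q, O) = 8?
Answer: -48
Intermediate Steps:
I(r) = -2 + r (I(r) = -4 + (2*(r/r) + r) = -4 + (2*1 + r) = -4 + (2 + r) = -2 + r)
g(-9, -2)*I(-4) = 8*(-2 - 4) = 8*(-6) = -48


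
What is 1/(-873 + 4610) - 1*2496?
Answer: -9327551/3737 ≈ -2496.0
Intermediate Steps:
1/(-873 + 4610) - 1*2496 = 1/3737 - 2496 = -9327551/3737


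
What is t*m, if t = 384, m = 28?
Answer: 10752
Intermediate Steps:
t*m = 384*28 = 10752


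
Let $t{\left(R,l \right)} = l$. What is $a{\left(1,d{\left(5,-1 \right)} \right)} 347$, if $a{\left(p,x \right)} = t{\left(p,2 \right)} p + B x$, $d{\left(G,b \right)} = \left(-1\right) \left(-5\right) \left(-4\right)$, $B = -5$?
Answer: $35394$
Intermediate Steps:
$d{\left(G,b \right)} = -20$ ($d{\left(G,b \right)} = 5 \left(-4\right) = -20$)
$a{\left(p,x \right)} = - 5 x + 2 p$ ($a{\left(p,x \right)} = 2 p - 5 x = - 5 x + 2 p$)
$a{\left(1,d{\left(5,-1 \right)} \right)} 347 = \left(\left(-5\right) \left(-20\right) + 2 \cdot 1\right) 347 = \left(100 + 2\right) 347 = 102 \cdot 347 = 35394$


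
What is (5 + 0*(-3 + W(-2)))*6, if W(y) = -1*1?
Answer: 30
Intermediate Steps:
W(y) = -1
(5 + 0*(-3 + W(-2)))*6 = (5 + 0*(-3 - 1))*6 = (5 + 0*(-4))*6 = (5 + 0)*6 = 5*6 = 30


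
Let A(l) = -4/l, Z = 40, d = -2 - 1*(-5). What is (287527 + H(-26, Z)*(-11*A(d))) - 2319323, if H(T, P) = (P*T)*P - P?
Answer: -2642516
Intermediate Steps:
d = 3 (d = -2 + 5 = 3)
H(T, P) = -P + T*P² (H(T, P) = T*P² - P = -P + T*P²)
(287527 + H(-26, Z)*(-11*A(d))) - 2319323 = (287527 + (40*(-1 + 40*(-26)))*(-(-44)/3)) - 2319323 = (287527 + (40*(-1 - 1040))*(-(-44)/3)) - 2319323 = (287527 + (40*(-1041))*(-11*(-4/3))) - 2319323 = (287527 - 41640*44/3) - 2319323 = (287527 - 610720) - 2319323 = -323193 - 2319323 = -2642516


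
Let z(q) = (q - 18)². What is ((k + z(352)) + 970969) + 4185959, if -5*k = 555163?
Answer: 25787257/5 ≈ 5.1574e+6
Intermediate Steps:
k = -555163/5 (k = -⅕*555163 = -555163/5 ≈ -1.1103e+5)
z(q) = (-18 + q)²
((k + z(352)) + 970969) + 4185959 = ((-555163/5 + (-18 + 352)²) + 970969) + 4185959 = ((-555163/5 + 334²) + 970969) + 4185959 = ((-555163/5 + 111556) + 970969) + 4185959 = (2617/5 + 970969) + 4185959 = 4857462/5 + 4185959 = 25787257/5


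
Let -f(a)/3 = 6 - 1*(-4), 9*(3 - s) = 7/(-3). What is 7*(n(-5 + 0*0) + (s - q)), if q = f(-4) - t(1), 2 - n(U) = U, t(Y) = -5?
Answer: 6664/27 ≈ 246.81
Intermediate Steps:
s = 88/27 (s = 3 - 7/(9*(-3)) = 3 - 7*(-1)/(9*3) = 3 - 1/9*(-7/3) = 3 + 7/27 = 88/27 ≈ 3.2593)
n(U) = 2 - U
f(a) = -30 (f(a) = -3*(6 - 1*(-4)) = -3*(6 + 4) = -3*10 = -30)
q = -25 (q = -30 - 1*(-5) = -30 + 5 = -25)
7*(n(-5 + 0*0) + (s - q)) = 7*((2 - (-5 + 0*0)) + (88/27 - 1*(-25))) = 7*((2 - (-5 + 0)) + (88/27 + 25)) = 7*((2 - 1*(-5)) + 763/27) = 7*((2 + 5) + 763/27) = 7*(7 + 763/27) = 7*(952/27) = 6664/27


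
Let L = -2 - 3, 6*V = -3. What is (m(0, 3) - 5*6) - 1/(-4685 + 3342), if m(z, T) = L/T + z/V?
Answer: -127582/4029 ≈ -31.666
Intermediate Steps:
V = -1/2 (V = (1/6)*(-3) = -1/2 ≈ -0.50000)
L = -5
m(z, T) = -5/T - 2*z (m(z, T) = -5/T + z/(-1/2) = -5/T + z*(-2) = -5/T - 2*z)
(m(0, 3) - 5*6) - 1/(-4685 + 3342) = ((-5/3 - 2*0) - 5*6) - 1/(-4685 + 3342) = ((-5*1/3 + 0) - 30) - 1/(-1343) = ((-5/3 + 0) - 30) - 1*(-1/1343) = (-5/3 - 30) + 1/1343 = -95/3 + 1/1343 = -127582/4029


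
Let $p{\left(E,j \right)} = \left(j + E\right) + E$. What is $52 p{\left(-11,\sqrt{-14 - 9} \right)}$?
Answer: $-1144 + 52 i \sqrt{23} \approx -1144.0 + 249.38 i$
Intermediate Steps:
$p{\left(E,j \right)} = j + 2 E$ ($p{\left(E,j \right)} = \left(E + j\right) + E = j + 2 E$)
$52 p{\left(-11,\sqrt{-14 - 9} \right)} = 52 \left(\sqrt{-14 - 9} + 2 \left(-11\right)\right) = 52 \left(\sqrt{-23} - 22\right) = 52 \left(i \sqrt{23} - 22\right) = 52 \left(-22 + i \sqrt{23}\right) = -1144 + 52 i \sqrt{23}$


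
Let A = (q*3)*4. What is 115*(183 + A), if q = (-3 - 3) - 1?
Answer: 11385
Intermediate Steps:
q = -7 (q = -6 - 1 = -7)
A = -84 (A = -7*3*4 = -21*4 = -84)
115*(183 + A) = 115*(183 - 84) = 115*99 = 11385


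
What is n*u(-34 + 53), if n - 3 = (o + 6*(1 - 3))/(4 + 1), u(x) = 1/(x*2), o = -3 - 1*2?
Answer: -1/95 ≈ -0.010526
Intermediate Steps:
o = -5 (o = -3 - 2 = -5)
u(x) = 1/(2*x)
n = -2/5 (n = 3 + (-5 + 6*(1 - 3))/(4 + 1) = 3 + (-5 + 6*(-2))/5 = 3 + (-5 - 12)*(1/5) = 3 - 17*1/5 = 3 - 17/5 = -2/5 ≈ -0.40000)
n*u(-34 + 53) = -1/(5*(-34 + 53)) = -1/(5*19) = -2/5*1/38 = -1/95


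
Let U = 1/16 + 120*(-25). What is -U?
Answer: 47999/16 ≈ 2999.9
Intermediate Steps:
U = -47999/16 (U = 1/16 - 3000 = -47999/16 ≈ -2999.9)
-U = -1*(-47999/16) = 47999/16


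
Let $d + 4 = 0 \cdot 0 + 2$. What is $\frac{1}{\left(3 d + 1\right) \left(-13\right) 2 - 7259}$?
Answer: $- \frac{1}{7129} \approx -0.00014027$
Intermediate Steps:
$d = -2$ ($d = -4 + \left(0 \cdot 0 + 2\right) = -4 + \left(0 + 2\right) = -4 + 2 = -2$)
$\frac{1}{\left(3 d + 1\right) \left(-13\right) 2 - 7259} = \frac{1}{\left(3 \left(-2\right) + 1\right) \left(-13\right) 2 - 7259} = \frac{1}{\left(-6 + 1\right) \left(-13\right) 2 - 7259} = \frac{1}{\left(-5\right) \left(-13\right) 2 - 7259} = \frac{1}{65 \cdot 2 - 7259} = \frac{1}{130 - 7259} = \frac{1}{-7129} = - \frac{1}{7129}$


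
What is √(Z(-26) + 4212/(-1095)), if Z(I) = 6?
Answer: √286890/365 ≈ 1.4675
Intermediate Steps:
√(Z(-26) + 4212/(-1095)) = √(6 + 4212/(-1095)) = √(6 + 4212*(-1/1095)) = √(6 - 1404/365) = √(786/365) = √286890/365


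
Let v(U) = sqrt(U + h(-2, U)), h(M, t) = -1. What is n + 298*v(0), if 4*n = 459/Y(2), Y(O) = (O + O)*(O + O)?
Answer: 459/64 + 298*I ≈ 7.1719 + 298.0*I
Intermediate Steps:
Y(O) = 4*O**2 (Y(O) = (2*O)*(2*O) = 4*O**2)
n = 459/64 (n = (459/((4*2**2)))/4 = (459/((4*4)))/4 = (459/16)/4 = (459*(1/16))/4 = (1/4)*(459/16) = 459/64 ≈ 7.1719)
v(U) = sqrt(-1 + U) (v(U) = sqrt(U - 1) = sqrt(-1 + U))
n + 298*v(0) = 459/64 + 298*sqrt(-1 + 0) = 459/64 + 298*sqrt(-1) = 459/64 + 298*I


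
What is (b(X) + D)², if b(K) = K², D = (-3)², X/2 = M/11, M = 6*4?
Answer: 11512449/14641 ≈ 786.32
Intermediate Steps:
M = 24
X = 48/11 (X = 2*(24/11) = 48/11 ≈ 4.3636)
D = 9
(b(X) + D)² = ((48/11)² + 9)² = (2304/121 + 9)² = (3393/121)² = 11512449/14641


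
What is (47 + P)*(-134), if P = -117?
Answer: 9380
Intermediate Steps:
(47 + P)*(-134) = (47 - 117)*(-134) = -70*(-134) = 9380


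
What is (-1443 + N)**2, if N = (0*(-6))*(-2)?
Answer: 2082249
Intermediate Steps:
N = 0 (N = 0*(-2) = 0)
(-1443 + N)**2 = (-1443 + 0)**2 = (-1443)**2 = 2082249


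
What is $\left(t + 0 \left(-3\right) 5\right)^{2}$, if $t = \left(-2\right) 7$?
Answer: $196$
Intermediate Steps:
$t = -14$
$\left(t + 0 \left(-3\right) 5\right)^{2} = \left(-14 + 0 \left(-3\right) 5\right)^{2} = \left(-14 + 0 \cdot 5\right)^{2} = \left(-14 + 0\right)^{2} = \left(-14\right)^{2} = 196$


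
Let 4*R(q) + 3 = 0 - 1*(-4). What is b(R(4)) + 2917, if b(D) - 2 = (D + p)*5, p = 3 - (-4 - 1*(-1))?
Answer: 11801/4 ≈ 2950.3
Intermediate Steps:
p = 6 (p = 3 - (-4 + 1) = 3 - 1*(-3) = 3 + 3 = 6)
R(q) = ¼ (R(q) = -¾ + (0 - 1*(-4))/4 = -¾ + (0 + 4)/4 = -¾ + (¼)*4 = -¾ + 1 = ¼)
b(D) = 32 + 5*D (b(D) = 2 + (D + 6)*5 = 2 + (6 + D)*5 = 2 + (30 + 5*D) = 32 + 5*D)
b(R(4)) + 2917 = (32 + 5*(¼)) + 2917 = (32 + 5/4) + 2917 = 133/4 + 2917 = 11801/4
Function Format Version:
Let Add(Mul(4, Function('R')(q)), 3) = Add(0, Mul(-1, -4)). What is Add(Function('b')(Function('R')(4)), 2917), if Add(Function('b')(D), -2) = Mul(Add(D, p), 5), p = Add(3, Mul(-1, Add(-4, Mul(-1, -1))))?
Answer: Rational(11801, 4) ≈ 2950.3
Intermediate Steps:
p = 6 (p = Add(3, Mul(-1, Add(-4, 1))) = Add(3, Mul(-1, -3)) = Add(3, 3) = 6)
Function('R')(q) = Rational(1, 4) (Function('R')(q) = Add(Rational(-3, 4), Mul(Rational(1, 4), Add(0, Mul(-1, -4)))) = Add(Rational(-3, 4), Mul(Rational(1, 4), Add(0, 4))) = Add(Rational(-3, 4), Mul(Rational(1, 4), 4)) = Add(Rational(-3, 4), 1) = Rational(1, 4))
Function('b')(D) = Add(32, Mul(5, D)) (Function('b')(D) = Add(2, Mul(Add(D, 6), 5)) = Add(2, Mul(Add(6, D), 5)) = Add(2, Add(30, Mul(5, D))) = Add(32, Mul(5, D)))
Add(Function('b')(Function('R')(4)), 2917) = Add(Add(32, Mul(5, Rational(1, 4))), 2917) = Add(Add(32, Rational(5, 4)), 2917) = Add(Rational(133, 4), 2917) = Rational(11801, 4)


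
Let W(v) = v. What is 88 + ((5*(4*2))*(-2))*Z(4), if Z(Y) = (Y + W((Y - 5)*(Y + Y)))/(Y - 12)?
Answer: 48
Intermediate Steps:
Z(Y) = (Y + 2*Y*(-5 + Y))/(-12 + Y) (Z(Y) = (Y + (Y - 5)*(Y + Y))/(Y - 12) = (Y + (-5 + Y)*(2*Y))/(-12 + Y) = (Y + 2*Y*(-5 + Y))/(-12 + Y))
88 + ((5*(4*2))*(-2))*Z(4) = 88 + ((5*(4*2))*(-2))*(4*(-9 + 2*4)/(-12 + 4)) = 88 + ((5*8)*(-2))*(4*(-9 + 8)/(-8)) = 88 + (40*(-2))*(4*(-⅛)*(-1)) = 88 - 80*½ = 88 - 40 = 48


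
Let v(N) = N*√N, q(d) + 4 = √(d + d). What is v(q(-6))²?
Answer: 80 + 72*I*√3 ≈ 80.0 + 124.71*I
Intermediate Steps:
q(d) = -4 + √2*√d (q(d) = -4 + √(d + d) = -4 + √(2*d) = -4 + √2*√d)
v(N) = N^(3/2)
v(q(-6))² = ((-4 + √2*√(-6))^(3/2))² = ((-4 + √2*(I*√6))^(3/2))² = ((-4 + 2*I*√3)^(3/2))² = (-4 + 2*I*√3)³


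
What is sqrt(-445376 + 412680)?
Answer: 2*I*sqrt(8174) ≈ 180.82*I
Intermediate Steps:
sqrt(-445376 + 412680) = sqrt(-32696) = 2*I*sqrt(8174)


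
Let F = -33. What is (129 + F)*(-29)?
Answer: -2784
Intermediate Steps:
(129 + F)*(-29) = (129 - 33)*(-29) = 96*(-29) = -2784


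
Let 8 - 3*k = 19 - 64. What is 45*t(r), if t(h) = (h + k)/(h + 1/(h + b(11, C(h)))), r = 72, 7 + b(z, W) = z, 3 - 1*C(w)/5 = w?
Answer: 306660/5473 ≈ 56.031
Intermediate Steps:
C(w) = 15 - 5*w
b(z, W) = -7 + z
k = 53/3 (k = 8/3 - (19 - 64)/3 = 8/3 - ⅓*(-45) = 8/3 + 15 = 53/3 ≈ 17.667)
t(h) = (53/3 + h)/(h + 1/(4 + h)) (t(h) = (h + 53/3)/(h + 1/(h + (-7 + 11))) = (53/3 + h)/(h + 1/(h + 4)) = (53/3 + h)/(h + 1/(4 + h)))
45*t(r) = 45*((212 + 3*72² + 65*72)/(3*(1 + 72² + 4*72))) = 45*((212 + 3*5184 + 4680)/(3*(1 + 5184 + 288))) = 45*((⅓)*(212 + 15552 + 4680)/5473) = 45*((⅓)*(1/5473)*20444) = 45*(20444/16419) = 306660/5473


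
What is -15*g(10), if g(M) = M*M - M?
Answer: -1350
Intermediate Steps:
g(M) = M**2 - M
-15*g(10) = -150*(-1 + 10) = -150*9 = -15*90 = -1350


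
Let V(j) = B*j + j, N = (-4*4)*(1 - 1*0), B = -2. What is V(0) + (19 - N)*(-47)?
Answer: -1645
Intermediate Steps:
N = -16 (N = -16*(1 + 0) = -16*1 = -16)
V(j) = -j (V(j) = -2*j + j = -j)
V(0) + (19 - N)*(-47) = -1*0 + (19 - 1*(-16))*(-47) = 0 + (19 + 16)*(-47) = 0 + 35*(-47) = 0 - 1645 = -1645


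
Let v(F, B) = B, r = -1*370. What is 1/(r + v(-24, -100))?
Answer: -1/470 ≈ -0.0021277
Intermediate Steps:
r = -370
1/(r + v(-24, -100)) = 1/(-370 - 100) = 1/(-470) = -1/470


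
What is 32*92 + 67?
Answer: 3011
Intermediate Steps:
32*92 + 67 = 2944 + 67 = 3011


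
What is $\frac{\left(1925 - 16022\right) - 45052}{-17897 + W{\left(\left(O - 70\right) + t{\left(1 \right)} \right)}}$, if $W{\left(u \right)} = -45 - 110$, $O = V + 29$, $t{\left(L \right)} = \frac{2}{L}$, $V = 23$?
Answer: $\frac{59149}{18052} \approx 3.2766$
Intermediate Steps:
$O = 52$ ($O = 23 + 29 = 52$)
$W{\left(u \right)} = -155$ ($W{\left(u \right)} = -45 - 110 = -155$)
$\frac{\left(1925 - 16022\right) - 45052}{-17897 + W{\left(\left(O - 70\right) + t{\left(1 \right)} \right)}} = \frac{\left(1925 - 16022\right) - 45052}{-17897 - 155} = \frac{-14097 - 45052}{-18052} = \left(-59149\right) \left(- \frac{1}{18052}\right) = \frac{59149}{18052}$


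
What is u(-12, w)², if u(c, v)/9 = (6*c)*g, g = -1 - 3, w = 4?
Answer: 6718464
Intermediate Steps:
g = -4
u(c, v) = -216*c (u(c, v) = 9*((6*c)*(-4)) = 9*(-24*c) = -216*c)
u(-12, w)² = (-216*(-12))² = 2592² = 6718464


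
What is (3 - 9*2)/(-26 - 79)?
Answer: ⅐ ≈ 0.14286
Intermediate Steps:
(3 - 9*2)/(-26 - 79) = (3 - 18)/(-105) = -1/105*(-15) = ⅐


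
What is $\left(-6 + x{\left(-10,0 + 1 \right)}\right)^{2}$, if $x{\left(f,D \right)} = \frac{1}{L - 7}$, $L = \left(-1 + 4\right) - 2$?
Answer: $\frac{1369}{36} \approx 38.028$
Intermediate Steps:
$L = 1$ ($L = 3 - 2 = 1$)
$x{\left(f,D \right)} = - \frac{1}{6}$ ($x{\left(f,D \right)} = \frac{1}{1 - 7} = \frac{1}{-6} = - \frac{1}{6}$)
$\left(-6 + x{\left(-10,0 + 1 \right)}\right)^{2} = \left(-6 - \frac{1}{6}\right)^{2} = \left(- \frac{37}{6}\right)^{2} = \frac{1369}{36}$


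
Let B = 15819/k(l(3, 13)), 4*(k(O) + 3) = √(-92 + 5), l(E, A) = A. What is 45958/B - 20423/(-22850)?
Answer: -942449821/120488050 + 22979*I*√87/31638 ≈ -7.8219 + 6.7746*I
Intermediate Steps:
k(O) = -3 + I*√87/4 (k(O) = -3 + √(-92 + 5)/4 = -3 + √(-87)/4 = -3 + (I*√87)/4 = -3 + I*√87/4)
B = 15819/(-3 + I*√87/4) ≈ -3287.1 - 2555.0*I
45958/B - 20423/(-22850) = 45958/(-253104/77 - 21092*I*√87/77) - 20423/(-22850) = 45958/(-253104/77 - 21092*I*√87/77) - 20423*(-1/22850) = 45958/(-253104/77 - 21092*I*√87/77) + 20423/22850 = 20423/22850 + 45958/(-253104/77 - 21092*I*√87/77)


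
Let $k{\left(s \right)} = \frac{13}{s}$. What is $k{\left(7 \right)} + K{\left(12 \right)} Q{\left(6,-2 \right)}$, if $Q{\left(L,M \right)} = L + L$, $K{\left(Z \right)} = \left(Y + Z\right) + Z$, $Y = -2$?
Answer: $\frac{1861}{7} \approx 265.86$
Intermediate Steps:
$K{\left(Z \right)} = -2 + 2 Z$ ($K{\left(Z \right)} = \left(-2 + Z\right) + Z = -2 + 2 Z$)
$Q{\left(L,M \right)} = 2 L$
$k{\left(7 \right)} + K{\left(12 \right)} Q{\left(6,-2 \right)} = \frac{13}{7} + \left(-2 + 2 \cdot 12\right) 2 \cdot 6 = 13 \cdot \frac{1}{7} + \left(-2 + 24\right) 12 = \frac{13}{7} + 22 \cdot 12 = \frac{13}{7} + 264 = \frac{1861}{7}$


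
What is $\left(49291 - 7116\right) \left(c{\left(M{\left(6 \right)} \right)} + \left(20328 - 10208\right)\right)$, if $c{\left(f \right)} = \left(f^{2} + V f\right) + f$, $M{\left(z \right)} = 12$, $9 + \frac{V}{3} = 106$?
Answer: $580665400$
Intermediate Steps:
$V = 291$ ($V = -27 + 3 \cdot 106 = -27 + 318 = 291$)
$c{\left(f \right)} = f^{2} + 292 f$ ($c{\left(f \right)} = \left(f^{2} + 291 f\right) + f = f^{2} + 292 f$)
$\left(49291 - 7116\right) \left(c{\left(M{\left(6 \right)} \right)} + \left(20328 - 10208\right)\right) = \left(49291 - 7116\right) \left(12 \left(292 + 12\right) + \left(20328 - 10208\right)\right) = 42175 \left(12 \cdot 304 + \left(20328 - 10208\right)\right) = 42175 \left(3648 + 10120\right) = 42175 \cdot 13768 = 580665400$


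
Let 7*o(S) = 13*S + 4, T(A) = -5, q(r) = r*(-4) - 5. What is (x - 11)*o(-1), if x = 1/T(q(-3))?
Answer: 72/5 ≈ 14.400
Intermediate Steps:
q(r) = -5 - 4*r (q(r) = -4*r - 5 = -5 - 4*r)
o(S) = 4/7 + 13*S/7 (o(S) = (13*S + 4)/7 = (4 + 13*S)/7 = 4/7 + 13*S/7)
x = -⅕ (x = 1/(-5) = -⅕ ≈ -0.20000)
(x - 11)*o(-1) = (-⅕ - 11)*(4/7 + (13/7)*(-1)) = -56*(4/7 - 13/7)/5 = -56/5*(-9/7) = 72/5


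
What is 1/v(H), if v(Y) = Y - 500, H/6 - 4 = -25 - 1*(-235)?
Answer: 1/784 ≈ 0.0012755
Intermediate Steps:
H = 1284 (H = 24 + 6*(-25 - 1*(-235)) = 24 + 6*(-25 + 235) = 24 + 6*210 = 24 + 1260 = 1284)
v(Y) = -500 + Y
1/v(H) = 1/(-500 + 1284) = 1/784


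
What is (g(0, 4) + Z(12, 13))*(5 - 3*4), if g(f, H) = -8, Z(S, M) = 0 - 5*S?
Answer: 476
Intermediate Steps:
Z(S, M) = -5*S
(g(0, 4) + Z(12, 13))*(5 - 3*4) = (-8 - 5*12)*(5 - 3*4) = (-8 - 60)*(5 - 12) = -68*(-7) = 476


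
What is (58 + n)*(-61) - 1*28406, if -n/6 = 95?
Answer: 2826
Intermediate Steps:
n = -570 (n = -6*95 = -570)
(58 + n)*(-61) - 1*28406 = (58 - 570)*(-61) - 1*28406 = -512*(-61) - 28406 = 31232 - 28406 = 2826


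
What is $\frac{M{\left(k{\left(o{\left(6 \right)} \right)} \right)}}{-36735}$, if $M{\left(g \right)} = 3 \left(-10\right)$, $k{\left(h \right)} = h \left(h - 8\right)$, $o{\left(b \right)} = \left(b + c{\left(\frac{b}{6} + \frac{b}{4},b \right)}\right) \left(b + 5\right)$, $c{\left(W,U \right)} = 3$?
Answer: $\frac{2}{2449} \approx 0.00081666$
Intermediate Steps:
$o{\left(b \right)} = \left(3 + b\right) \left(5 + b\right)$ ($o{\left(b \right)} = \left(b + 3\right) \left(b + 5\right) = \left(3 + b\right) \left(5 + b\right)$)
$k{\left(h \right)} = h \left(-8 + h\right)$
$M{\left(g \right)} = -30$
$\frac{M{\left(k{\left(o{\left(6 \right)} \right)} \right)}}{-36735} = - \frac{30}{-36735} = \left(-30\right) \left(- \frac{1}{36735}\right) = \frac{2}{2449}$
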